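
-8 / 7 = -1.14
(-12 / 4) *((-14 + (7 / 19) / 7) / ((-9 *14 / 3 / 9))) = -2385 / 266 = -8.97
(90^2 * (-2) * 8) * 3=-388800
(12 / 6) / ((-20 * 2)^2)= 1 / 800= 0.00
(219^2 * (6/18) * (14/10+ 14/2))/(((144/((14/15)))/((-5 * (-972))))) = 21150801/5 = 4230160.20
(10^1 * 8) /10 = 8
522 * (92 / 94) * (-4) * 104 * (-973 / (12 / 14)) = 11339170752 / 47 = 241258952.17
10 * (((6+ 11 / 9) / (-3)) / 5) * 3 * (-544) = 70720 / 9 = 7857.78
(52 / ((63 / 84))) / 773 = 208 / 2319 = 0.09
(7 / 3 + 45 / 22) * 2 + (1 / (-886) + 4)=372973 / 29238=12.76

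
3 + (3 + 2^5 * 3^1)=102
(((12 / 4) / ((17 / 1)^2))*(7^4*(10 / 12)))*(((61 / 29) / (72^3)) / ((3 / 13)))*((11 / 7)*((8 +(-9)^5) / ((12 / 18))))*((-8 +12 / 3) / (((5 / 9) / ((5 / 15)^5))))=10391177797 / 4968304128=2.09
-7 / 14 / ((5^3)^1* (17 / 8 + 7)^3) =-256 / 48627125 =-0.00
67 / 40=1.68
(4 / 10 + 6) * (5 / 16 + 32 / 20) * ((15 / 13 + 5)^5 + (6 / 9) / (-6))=1002688176038 / 9282325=108021.23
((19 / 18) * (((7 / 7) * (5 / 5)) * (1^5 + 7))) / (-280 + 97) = -76 / 1647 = -0.05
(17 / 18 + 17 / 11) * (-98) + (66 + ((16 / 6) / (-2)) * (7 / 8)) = -35477 / 198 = -179.18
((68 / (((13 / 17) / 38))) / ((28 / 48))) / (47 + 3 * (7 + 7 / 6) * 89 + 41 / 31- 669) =32682432 / 8800519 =3.71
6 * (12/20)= 18/5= 3.60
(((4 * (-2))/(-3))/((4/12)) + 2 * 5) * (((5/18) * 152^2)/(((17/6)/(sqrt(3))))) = 70618.77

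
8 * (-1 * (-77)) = 616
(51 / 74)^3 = 132651 / 405224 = 0.33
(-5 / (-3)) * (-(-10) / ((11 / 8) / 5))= 60.61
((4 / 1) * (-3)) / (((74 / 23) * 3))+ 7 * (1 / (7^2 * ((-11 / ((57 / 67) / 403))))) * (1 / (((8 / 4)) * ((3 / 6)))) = -95639651 / 76925849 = -1.24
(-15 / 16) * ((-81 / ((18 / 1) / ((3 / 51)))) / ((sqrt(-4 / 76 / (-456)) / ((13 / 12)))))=11115 * sqrt(6) / 1088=25.02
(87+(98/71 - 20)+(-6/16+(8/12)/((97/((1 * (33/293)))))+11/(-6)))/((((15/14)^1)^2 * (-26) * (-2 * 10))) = 31406101013/283311896400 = 0.11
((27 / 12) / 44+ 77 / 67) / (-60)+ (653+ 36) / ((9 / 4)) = 129986515 / 424512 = 306.20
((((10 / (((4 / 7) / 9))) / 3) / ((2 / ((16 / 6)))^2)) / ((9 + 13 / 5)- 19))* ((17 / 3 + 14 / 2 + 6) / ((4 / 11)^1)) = -215600 / 333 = -647.45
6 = 6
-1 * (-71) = 71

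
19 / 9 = 2.11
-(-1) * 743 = 743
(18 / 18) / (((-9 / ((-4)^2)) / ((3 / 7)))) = -16 / 21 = -0.76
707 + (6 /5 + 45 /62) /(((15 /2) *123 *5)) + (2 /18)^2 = 707.01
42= 42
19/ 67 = 0.28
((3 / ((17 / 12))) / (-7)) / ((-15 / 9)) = 108 / 595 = 0.18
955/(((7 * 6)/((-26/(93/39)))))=-161395/651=-247.92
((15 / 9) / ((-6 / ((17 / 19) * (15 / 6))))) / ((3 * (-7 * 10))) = 85 / 28728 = 0.00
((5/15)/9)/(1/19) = 19/27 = 0.70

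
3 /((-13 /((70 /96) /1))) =-35 /208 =-0.17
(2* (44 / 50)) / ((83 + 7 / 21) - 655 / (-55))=1452 / 78575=0.02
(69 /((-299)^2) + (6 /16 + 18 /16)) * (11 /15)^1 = 42779 /38870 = 1.10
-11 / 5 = -2.20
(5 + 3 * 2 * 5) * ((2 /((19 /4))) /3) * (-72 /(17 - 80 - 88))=6720 /2869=2.34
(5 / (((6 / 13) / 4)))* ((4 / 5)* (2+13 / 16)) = 195 / 2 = 97.50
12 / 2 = 6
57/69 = 19/23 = 0.83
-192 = -192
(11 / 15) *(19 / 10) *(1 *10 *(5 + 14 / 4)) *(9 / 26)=41.00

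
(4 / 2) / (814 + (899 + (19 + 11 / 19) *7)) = 0.00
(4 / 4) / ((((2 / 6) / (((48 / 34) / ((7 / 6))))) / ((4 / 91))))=0.16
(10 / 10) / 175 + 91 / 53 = 15978 / 9275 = 1.72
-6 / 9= -2 / 3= -0.67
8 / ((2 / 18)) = 72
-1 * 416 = -416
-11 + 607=596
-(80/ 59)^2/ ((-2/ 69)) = 220800/ 3481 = 63.43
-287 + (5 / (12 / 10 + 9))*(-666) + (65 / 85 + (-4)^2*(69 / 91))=-929088 / 1547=-600.57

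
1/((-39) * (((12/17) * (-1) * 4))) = 17/1872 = 0.01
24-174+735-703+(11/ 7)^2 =-5661/ 49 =-115.53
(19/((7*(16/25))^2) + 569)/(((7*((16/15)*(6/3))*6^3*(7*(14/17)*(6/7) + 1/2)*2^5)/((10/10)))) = 13504443/13307478016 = 0.00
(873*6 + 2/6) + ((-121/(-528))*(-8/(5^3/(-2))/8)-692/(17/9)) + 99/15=82935929/17000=4878.58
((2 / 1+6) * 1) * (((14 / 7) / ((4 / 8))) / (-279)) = -32 / 279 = -0.11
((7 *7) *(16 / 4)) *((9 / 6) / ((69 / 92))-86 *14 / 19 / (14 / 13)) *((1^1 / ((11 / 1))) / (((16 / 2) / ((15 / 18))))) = -22050 / 209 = -105.50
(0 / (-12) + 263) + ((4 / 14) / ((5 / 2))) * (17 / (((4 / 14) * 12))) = 263.57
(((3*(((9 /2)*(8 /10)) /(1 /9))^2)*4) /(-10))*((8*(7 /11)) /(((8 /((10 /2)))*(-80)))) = 137781 /2750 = 50.10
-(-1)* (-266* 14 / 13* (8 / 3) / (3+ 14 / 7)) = -29792 / 195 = -152.78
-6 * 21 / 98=-9 / 7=-1.29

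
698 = 698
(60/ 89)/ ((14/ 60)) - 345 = -213135/ 623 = -342.11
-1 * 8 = -8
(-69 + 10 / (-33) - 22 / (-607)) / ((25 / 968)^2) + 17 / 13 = -1536468226211 / 14795625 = -103846.12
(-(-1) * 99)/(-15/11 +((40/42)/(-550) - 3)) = -114345/5042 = -22.68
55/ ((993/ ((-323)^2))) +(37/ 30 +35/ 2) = 28783486/ 4965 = 5797.28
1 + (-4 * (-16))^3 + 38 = 262183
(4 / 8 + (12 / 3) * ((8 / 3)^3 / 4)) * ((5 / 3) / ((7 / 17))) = 78.78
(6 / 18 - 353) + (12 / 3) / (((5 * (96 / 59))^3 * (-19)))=-185260237379 / 525312000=-352.67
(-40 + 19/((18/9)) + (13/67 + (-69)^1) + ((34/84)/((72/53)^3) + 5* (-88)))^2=290676.82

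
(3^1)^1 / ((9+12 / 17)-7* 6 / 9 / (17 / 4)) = 153 / 439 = 0.35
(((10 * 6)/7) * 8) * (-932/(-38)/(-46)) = -111840/3059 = -36.56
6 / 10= 3 / 5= 0.60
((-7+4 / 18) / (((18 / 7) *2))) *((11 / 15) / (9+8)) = -0.06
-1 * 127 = -127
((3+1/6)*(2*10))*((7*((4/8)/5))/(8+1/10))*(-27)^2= 3990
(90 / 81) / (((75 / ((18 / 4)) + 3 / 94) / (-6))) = -1880 / 4709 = -0.40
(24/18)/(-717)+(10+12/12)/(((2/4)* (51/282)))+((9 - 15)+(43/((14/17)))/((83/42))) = 142.07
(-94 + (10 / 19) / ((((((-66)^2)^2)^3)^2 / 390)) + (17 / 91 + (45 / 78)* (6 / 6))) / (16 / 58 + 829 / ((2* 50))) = -454559845204226751878615319336348085220484453028525 / 41761614848958075827966948509948741149948770254848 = -10.88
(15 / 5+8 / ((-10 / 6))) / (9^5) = -1 / 32805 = -0.00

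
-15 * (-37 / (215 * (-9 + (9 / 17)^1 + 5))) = -1887 / 2537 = -0.74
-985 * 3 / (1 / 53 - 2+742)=-156615 / 39221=-3.99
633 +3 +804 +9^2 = 1521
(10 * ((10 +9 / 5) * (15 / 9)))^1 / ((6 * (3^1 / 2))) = 590 / 27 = 21.85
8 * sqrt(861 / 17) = 56.93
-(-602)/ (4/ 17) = 5117/ 2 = 2558.50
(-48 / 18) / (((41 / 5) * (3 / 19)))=-760 / 369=-2.06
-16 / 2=-8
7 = 7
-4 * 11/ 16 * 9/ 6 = -33/ 8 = -4.12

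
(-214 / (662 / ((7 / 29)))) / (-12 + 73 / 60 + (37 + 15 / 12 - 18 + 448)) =-11235 / 65868338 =-0.00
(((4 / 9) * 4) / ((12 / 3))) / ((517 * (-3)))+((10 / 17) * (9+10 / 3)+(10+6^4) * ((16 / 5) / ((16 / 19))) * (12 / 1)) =70669847414 / 1186515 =59560.85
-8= -8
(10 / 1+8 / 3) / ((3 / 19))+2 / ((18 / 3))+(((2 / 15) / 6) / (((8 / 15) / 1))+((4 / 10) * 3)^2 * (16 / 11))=1637297 / 19800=82.69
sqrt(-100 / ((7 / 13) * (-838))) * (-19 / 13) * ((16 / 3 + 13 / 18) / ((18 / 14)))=-10355 * sqrt(76258) / 882414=-3.24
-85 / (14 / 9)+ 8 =-653 / 14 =-46.64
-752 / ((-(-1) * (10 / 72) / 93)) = -503539.20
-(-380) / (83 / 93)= 35340 / 83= 425.78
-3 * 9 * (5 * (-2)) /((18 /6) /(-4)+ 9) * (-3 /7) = -1080 /77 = -14.03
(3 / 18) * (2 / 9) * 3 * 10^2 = 100 / 9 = 11.11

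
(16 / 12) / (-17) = -4 / 51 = -0.08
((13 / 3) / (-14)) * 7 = -13 / 6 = -2.17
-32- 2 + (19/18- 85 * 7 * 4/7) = -6713/18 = -372.94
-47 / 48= -0.98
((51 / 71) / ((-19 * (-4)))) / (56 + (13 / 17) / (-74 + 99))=21675 / 128494948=0.00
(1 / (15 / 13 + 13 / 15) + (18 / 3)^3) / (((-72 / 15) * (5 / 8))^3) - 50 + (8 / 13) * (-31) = -3553937 / 46098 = -77.10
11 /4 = 2.75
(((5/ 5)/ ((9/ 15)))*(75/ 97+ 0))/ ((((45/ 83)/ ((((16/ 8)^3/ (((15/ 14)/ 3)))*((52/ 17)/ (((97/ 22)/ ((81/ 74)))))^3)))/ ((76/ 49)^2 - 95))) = -16313430356437643320320/ 7556714134294313387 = -2158.80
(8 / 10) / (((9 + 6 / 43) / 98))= 16856 / 1965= 8.58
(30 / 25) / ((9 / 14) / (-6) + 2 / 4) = 3.05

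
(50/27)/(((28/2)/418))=10450/189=55.29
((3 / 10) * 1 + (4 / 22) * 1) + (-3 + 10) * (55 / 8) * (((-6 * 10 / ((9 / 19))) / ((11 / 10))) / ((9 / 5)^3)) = -228477839 / 240570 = -949.74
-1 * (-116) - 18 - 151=-53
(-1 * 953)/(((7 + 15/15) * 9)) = -953/72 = -13.24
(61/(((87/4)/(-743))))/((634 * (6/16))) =-725168/82737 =-8.76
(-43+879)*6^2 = 30096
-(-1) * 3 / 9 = 1 / 3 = 0.33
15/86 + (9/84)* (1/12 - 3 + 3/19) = -11087/91504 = -0.12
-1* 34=-34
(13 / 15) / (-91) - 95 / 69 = -1116 / 805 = -1.39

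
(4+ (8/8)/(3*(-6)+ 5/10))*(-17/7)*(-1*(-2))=-4692/245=-19.15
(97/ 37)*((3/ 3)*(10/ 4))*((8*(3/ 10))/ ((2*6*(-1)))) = -97/ 74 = -1.31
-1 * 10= -10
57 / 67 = 0.85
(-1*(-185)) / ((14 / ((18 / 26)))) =1665 / 182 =9.15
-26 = -26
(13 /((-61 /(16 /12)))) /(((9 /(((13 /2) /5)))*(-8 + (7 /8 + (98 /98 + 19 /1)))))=-2704 /848205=-0.00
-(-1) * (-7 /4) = -7 /4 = -1.75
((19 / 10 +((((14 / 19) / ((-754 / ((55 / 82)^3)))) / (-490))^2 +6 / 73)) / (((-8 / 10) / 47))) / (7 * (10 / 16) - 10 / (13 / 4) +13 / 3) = -311879433063907399929692001 / 15081702219729786245777536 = -20.68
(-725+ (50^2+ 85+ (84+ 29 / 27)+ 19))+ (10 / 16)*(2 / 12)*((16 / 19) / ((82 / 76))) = 2174320 / 1107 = 1964.16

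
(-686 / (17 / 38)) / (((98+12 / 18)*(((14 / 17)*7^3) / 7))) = -57 / 148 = -0.39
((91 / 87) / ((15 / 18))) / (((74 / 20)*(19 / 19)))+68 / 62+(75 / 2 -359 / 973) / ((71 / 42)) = 7681856427 / 328272547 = 23.40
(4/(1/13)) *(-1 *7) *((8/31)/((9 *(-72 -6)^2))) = -56/32643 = -0.00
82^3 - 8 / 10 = 2756836 / 5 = 551367.20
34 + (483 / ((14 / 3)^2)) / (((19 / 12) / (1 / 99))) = 49949 / 1463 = 34.14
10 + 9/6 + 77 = 177/2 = 88.50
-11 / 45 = -0.24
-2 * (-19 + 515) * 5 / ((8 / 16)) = -9920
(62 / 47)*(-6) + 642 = 29802 / 47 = 634.09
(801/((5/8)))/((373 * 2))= 3204/1865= 1.72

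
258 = 258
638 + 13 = 651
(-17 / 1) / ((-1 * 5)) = 17 / 5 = 3.40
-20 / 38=-0.53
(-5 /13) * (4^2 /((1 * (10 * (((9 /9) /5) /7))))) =-280 /13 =-21.54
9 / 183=3 / 61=0.05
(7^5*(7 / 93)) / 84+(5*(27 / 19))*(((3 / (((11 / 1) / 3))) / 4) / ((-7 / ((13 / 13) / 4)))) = 98015579 / 6530832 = 15.01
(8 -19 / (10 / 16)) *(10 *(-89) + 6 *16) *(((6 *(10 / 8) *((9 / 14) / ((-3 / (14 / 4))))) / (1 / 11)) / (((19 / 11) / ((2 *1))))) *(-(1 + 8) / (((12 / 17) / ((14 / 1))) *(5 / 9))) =38894406012 / 95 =409414800.13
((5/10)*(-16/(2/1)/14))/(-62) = 1/217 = 0.00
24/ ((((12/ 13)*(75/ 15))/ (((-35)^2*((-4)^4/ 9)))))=1630720/ 9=181191.11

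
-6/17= -0.35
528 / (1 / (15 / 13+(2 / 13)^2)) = 105072 / 169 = 621.73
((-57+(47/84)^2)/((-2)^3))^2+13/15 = 813739633829/15931883520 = 51.08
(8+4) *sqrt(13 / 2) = 6 *sqrt(26) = 30.59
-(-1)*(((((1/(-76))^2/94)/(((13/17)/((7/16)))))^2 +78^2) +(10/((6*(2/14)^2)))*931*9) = 8804770249745138726737/12753716128251904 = 690369.00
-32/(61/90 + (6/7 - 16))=20160/9113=2.21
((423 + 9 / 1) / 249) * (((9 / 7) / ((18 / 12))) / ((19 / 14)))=1728 / 1577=1.10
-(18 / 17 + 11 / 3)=-241 / 51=-4.73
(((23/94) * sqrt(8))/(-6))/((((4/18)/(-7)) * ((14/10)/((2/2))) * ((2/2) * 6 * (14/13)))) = 1495 * sqrt(2)/5264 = 0.40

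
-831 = -831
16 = 16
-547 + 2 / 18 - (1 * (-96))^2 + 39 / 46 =-4041485 / 414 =-9762.04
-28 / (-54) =14 / 27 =0.52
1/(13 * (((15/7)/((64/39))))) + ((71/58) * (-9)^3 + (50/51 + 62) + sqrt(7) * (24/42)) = -6218960227/7498530 + 4 * sqrt(7)/7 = -827.85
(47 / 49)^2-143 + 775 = 1519641 / 2401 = 632.92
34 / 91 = 0.37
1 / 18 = 0.06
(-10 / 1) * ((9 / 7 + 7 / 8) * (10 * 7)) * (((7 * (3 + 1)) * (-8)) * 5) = 1694000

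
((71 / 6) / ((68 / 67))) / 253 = 4757 / 103224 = 0.05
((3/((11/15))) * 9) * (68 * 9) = 247860/11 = 22532.73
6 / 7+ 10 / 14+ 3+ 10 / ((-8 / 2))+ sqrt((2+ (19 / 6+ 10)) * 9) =29 / 14+ sqrt(546) / 2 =13.75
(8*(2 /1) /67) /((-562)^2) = 4 /5290387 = 0.00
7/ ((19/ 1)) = 7/ 19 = 0.37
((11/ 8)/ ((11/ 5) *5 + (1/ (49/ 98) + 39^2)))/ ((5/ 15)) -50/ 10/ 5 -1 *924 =-925.00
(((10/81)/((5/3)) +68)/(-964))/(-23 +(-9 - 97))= 919/1678806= 0.00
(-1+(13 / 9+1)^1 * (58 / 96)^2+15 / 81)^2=644809 / 107495424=0.01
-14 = -14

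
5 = 5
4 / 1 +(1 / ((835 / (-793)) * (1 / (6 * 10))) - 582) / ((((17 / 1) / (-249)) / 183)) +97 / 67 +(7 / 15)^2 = 73301745116062 / 42797925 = 1712740.63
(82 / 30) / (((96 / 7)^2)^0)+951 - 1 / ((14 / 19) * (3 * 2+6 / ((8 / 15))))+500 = 1170192 / 805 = 1453.65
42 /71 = 0.59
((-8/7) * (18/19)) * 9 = -1296/133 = -9.74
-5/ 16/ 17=-5/ 272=-0.02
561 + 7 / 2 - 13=1103 / 2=551.50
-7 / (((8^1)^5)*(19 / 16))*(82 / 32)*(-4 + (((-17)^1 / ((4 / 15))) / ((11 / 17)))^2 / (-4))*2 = 5402258687 / 2410676224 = 2.24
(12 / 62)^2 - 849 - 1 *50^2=-3218353 / 961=-3348.96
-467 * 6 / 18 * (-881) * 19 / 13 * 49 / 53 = 383038537 / 2067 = 185311.34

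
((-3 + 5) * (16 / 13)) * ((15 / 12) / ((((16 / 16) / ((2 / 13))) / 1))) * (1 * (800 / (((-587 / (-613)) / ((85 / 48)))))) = 208420000 / 297609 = 700.31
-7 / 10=-0.70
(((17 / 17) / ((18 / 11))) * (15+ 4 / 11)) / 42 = 169 / 756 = 0.22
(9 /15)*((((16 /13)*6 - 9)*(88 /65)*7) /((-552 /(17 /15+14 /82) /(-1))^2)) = -86671739 /1690684661250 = -0.00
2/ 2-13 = -12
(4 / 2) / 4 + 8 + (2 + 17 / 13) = 307 / 26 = 11.81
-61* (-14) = 854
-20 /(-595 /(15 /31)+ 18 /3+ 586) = 60 /1913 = 0.03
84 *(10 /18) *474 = 22120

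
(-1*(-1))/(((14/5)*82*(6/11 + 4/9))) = 495/112504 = 0.00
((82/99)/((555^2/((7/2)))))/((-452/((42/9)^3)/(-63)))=1378174/10337627025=0.00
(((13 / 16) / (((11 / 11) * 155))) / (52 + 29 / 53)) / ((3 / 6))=0.00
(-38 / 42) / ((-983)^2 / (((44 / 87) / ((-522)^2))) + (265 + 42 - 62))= -0.00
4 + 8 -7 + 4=9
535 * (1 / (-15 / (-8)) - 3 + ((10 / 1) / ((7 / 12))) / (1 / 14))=127080.33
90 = 90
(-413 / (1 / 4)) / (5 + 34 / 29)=-47908 / 179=-267.64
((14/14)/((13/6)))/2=3/13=0.23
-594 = -594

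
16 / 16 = 1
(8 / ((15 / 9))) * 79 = 1896 / 5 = 379.20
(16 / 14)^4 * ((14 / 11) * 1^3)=8192 / 3773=2.17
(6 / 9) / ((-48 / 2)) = -1 / 36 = -0.03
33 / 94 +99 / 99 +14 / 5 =1951 / 470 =4.15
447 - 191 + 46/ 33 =8494/ 33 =257.39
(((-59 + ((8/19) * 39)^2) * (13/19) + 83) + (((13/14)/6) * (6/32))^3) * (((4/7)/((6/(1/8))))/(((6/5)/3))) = 700387928944835/103610585186304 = 6.76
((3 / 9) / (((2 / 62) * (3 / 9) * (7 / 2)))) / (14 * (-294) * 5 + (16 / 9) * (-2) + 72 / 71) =-19809 / 46032854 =-0.00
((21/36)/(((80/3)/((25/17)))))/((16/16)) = 35/1088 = 0.03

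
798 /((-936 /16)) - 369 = -14923 /39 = -382.64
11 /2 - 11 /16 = 77 /16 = 4.81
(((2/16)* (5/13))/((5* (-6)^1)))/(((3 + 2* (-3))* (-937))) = -1/1754064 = -0.00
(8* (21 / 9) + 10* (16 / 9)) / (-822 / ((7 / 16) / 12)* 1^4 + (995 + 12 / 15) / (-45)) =-57400 / 35545253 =-0.00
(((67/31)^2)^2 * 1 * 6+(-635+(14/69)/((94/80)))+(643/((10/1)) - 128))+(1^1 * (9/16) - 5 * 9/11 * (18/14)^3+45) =-479791435669162549/904004341529520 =-530.74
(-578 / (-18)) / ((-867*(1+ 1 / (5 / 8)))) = -0.01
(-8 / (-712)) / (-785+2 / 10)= -5 / 349236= -0.00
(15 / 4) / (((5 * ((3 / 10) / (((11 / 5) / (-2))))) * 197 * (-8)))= 11 / 6304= 0.00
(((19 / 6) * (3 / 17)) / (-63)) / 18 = -19 / 38556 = -0.00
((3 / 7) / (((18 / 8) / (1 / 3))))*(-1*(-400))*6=3200 / 21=152.38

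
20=20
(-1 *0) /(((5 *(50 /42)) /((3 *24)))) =0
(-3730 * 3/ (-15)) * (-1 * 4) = -2984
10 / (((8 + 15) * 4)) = 5 / 46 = 0.11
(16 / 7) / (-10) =-0.23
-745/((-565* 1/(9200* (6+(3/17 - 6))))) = 4112400/1921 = 2140.76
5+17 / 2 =27 / 2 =13.50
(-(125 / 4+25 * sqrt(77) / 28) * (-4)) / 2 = 25 * sqrt(77) / 14+125 / 2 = 78.17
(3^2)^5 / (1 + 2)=19683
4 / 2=2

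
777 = 777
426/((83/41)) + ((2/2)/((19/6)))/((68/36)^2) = 95946144/455753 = 210.52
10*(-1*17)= -170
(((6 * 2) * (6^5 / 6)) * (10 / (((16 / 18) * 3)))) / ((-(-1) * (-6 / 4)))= -38880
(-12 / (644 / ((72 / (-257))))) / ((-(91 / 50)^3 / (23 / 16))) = -1687500 / 1355674229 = -0.00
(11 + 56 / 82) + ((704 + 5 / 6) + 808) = 375031 / 246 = 1524.52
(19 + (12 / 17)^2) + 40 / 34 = 20.67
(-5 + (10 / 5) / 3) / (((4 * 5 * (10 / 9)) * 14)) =-39 / 2800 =-0.01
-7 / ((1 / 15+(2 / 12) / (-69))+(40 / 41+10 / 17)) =-10099530 / 2349001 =-4.30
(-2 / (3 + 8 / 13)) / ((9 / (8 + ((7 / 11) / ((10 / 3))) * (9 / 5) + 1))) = -0.57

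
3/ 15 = 1/ 5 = 0.20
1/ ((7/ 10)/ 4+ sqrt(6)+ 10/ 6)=-26520/ 37559+ 14400* sqrt(6)/ 37559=0.23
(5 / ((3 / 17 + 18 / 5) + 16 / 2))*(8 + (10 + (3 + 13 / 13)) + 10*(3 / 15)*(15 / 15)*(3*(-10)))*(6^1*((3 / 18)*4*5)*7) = -323000 / 143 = -2258.74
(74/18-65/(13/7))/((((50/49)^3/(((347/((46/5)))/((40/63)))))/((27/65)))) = -1072492637013/1495000000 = -717.39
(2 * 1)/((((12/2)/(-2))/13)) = -26/3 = -8.67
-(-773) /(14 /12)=4638 /7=662.57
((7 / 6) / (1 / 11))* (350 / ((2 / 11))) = 148225 / 6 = 24704.17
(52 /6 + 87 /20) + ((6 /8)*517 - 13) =11633 /30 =387.77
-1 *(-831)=831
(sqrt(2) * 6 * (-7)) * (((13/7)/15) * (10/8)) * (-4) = 26 * sqrt(2) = 36.77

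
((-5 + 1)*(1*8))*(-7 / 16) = 14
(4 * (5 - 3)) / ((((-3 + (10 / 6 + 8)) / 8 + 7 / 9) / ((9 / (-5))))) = -1296 / 145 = -8.94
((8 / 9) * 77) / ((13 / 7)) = 4312 / 117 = 36.85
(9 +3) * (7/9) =28/3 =9.33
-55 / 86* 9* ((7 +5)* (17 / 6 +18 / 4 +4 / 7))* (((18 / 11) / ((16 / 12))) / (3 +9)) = -33615 / 602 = -55.84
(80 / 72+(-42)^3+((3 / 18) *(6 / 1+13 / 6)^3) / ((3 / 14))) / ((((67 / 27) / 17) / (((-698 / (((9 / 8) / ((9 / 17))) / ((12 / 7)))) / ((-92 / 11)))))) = -1099500111182 / 32361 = -33976085.76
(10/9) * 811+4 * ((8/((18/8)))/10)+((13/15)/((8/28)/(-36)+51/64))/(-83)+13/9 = 10740034369/11881035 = 903.96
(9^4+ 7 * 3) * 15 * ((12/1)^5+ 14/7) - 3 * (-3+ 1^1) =24567380826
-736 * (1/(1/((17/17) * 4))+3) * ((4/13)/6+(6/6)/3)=-25760/13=-1981.54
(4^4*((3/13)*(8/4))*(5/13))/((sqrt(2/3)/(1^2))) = 3840*sqrt(6)/169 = 55.66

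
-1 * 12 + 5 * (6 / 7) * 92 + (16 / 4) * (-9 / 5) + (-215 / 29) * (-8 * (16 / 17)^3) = 2117017256 / 4986695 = 424.53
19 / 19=1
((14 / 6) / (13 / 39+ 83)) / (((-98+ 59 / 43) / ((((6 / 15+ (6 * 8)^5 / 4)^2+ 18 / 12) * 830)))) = -5068821396963240944629 / 5193750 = -975946358019396.57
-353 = -353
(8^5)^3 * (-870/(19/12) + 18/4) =-364316580793810944/19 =-19174556883884786.53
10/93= 0.11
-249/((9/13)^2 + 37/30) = -1262430/8683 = -145.39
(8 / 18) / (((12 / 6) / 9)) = 2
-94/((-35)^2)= -94/1225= -0.08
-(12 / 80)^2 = -9 / 400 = -0.02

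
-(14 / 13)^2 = -196 / 169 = -1.16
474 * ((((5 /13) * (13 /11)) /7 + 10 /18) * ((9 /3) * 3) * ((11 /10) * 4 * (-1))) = -81528 /7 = -11646.86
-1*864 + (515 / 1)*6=2226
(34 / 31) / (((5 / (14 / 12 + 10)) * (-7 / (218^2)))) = -54129836 / 3255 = -16629.75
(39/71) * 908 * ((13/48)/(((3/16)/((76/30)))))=5831176/3195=1825.09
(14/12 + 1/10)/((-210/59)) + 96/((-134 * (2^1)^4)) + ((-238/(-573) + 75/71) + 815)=2335635363823/2862049050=816.07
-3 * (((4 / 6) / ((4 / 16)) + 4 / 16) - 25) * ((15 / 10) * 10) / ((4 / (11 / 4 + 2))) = 75525 / 64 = 1180.08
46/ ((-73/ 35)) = -1610/ 73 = -22.05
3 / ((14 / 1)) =3 / 14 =0.21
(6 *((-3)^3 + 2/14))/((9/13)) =-232.76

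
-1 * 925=-925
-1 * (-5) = 5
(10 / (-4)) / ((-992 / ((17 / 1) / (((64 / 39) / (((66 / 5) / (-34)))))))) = -1287 / 126976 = -0.01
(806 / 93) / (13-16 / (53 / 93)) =-1378 / 2397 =-0.57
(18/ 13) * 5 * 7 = 630/ 13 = 48.46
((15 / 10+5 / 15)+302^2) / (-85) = -109447 / 102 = -1073.01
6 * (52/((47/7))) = 2184/47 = 46.47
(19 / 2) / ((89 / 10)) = 95 / 89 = 1.07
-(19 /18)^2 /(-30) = 361 /9720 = 0.04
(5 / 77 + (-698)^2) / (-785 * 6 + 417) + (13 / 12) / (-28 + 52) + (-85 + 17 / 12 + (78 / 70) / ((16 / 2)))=-196.89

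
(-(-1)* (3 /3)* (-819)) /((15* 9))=-91 /15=-6.07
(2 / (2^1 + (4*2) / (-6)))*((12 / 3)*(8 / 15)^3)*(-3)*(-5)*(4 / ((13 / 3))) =8192 / 325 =25.21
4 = 4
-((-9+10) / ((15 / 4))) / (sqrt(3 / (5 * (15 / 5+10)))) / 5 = -4 * sqrt(195) / 225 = -0.25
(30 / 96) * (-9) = -45 / 16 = -2.81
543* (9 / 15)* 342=557118 / 5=111423.60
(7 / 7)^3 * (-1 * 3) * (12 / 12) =-3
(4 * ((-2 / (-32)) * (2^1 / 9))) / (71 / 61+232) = 61 / 256014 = 0.00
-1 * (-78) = 78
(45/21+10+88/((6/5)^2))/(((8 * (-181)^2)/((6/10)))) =0.00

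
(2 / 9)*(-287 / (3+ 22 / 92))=-26404 / 1341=-19.69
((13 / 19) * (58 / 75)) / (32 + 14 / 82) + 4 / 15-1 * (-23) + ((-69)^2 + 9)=3003111703 / 626525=4793.28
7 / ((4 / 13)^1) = 91 / 4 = 22.75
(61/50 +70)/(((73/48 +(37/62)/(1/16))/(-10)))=-5298768/82355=-64.34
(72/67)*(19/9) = 152/67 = 2.27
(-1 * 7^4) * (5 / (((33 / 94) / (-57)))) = 21440930 / 11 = 1949175.45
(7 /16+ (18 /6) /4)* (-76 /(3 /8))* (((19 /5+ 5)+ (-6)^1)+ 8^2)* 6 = -482296 /5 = -96459.20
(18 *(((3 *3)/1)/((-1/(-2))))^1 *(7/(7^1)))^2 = 104976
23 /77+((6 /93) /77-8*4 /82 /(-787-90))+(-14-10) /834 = 294143427 /1084570991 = 0.27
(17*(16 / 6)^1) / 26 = 68 / 39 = 1.74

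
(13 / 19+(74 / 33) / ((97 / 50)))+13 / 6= 4.01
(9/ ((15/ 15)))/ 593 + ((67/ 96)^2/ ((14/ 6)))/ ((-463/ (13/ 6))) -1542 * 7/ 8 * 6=-286780159180421/ 35424700416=-8095.49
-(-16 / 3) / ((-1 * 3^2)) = -16 / 27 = -0.59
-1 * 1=-1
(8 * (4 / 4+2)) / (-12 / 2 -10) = -3 / 2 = -1.50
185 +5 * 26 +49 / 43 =316.14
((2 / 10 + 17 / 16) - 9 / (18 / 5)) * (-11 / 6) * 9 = 3267 / 160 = 20.42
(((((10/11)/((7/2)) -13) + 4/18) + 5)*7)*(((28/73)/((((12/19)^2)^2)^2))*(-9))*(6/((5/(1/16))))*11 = 61939054410527/10462887936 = 5919.88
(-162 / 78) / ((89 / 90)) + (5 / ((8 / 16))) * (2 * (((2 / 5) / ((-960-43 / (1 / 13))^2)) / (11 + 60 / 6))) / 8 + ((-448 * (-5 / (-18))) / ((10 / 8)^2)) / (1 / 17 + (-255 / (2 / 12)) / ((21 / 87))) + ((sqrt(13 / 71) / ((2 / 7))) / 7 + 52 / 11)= sqrt(923) / 142 + 18417092413194816829 / 6977285039262352815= 2.85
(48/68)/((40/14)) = 21/85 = 0.25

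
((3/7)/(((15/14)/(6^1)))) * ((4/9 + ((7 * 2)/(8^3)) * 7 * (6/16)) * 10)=9515/768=12.39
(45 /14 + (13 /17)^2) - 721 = -2901795 /4046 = -717.20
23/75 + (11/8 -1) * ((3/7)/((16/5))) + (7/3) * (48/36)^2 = 2724647/604800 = 4.51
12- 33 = -21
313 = 313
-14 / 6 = -7 / 3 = -2.33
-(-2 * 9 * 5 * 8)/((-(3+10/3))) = -2160/19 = -113.68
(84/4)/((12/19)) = 133/4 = 33.25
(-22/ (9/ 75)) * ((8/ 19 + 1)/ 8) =-2475/ 76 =-32.57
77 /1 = 77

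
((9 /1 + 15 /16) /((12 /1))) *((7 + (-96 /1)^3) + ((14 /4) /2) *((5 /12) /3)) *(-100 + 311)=-1424724723203 /9216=-154592526.39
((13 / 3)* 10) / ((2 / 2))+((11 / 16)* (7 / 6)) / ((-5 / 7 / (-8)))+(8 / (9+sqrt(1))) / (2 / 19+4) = 13653 / 260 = 52.51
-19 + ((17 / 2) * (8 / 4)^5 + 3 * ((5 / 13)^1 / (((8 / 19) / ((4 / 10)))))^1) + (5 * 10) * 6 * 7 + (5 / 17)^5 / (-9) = 1564280431969 / 664493076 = 2354.10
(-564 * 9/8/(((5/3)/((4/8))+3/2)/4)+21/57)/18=-289129/9918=-29.15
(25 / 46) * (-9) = -225 / 46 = -4.89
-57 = -57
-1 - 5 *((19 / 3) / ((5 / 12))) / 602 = -339 / 301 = -1.13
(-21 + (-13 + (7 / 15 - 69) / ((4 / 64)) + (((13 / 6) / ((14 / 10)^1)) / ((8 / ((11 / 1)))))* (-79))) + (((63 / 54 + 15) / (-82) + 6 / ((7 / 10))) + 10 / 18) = -266506423 / 206640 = -1289.71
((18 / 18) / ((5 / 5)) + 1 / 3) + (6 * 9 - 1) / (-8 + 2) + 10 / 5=-11 / 2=-5.50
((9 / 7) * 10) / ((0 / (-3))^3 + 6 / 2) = 4.29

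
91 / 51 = 1.78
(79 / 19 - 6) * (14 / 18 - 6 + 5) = 70 / 171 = 0.41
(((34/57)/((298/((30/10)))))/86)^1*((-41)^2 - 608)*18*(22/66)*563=30809049/121733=253.09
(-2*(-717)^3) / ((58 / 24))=8846443512 / 29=305049776.28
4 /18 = 2 /9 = 0.22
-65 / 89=-0.73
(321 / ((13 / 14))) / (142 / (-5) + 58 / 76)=-12.51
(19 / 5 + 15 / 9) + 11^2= 1897 / 15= 126.47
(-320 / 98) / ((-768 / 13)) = 65 / 1176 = 0.06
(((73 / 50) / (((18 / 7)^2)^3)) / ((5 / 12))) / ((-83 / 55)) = -94472147 / 11762560800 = -0.01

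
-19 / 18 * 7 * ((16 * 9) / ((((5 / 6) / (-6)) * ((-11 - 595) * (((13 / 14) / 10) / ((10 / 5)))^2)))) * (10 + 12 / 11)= -12212336640 / 187759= -65042.62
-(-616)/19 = 616/19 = 32.42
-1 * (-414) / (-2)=-207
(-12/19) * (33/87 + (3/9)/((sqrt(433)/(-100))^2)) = -1217156/238583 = -5.10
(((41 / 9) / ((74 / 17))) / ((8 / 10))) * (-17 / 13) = -59245 / 34632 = -1.71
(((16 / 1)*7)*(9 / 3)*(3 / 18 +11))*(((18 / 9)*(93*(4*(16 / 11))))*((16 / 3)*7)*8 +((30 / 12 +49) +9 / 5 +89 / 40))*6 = 400256468514 / 55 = 7277390336.62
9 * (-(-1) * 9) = 81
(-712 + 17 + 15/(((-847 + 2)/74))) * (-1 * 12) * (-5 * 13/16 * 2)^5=-2423778459375/8192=-295871393.97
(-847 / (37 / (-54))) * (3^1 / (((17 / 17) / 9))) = 1234926 / 37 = 33376.38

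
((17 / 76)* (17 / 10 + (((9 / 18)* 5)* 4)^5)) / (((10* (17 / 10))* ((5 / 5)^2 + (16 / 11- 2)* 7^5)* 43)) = -11000187 / 3295157080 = -0.00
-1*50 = -50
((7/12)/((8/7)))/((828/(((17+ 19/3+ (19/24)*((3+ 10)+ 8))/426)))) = 46991/812685312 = 0.00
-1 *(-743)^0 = -1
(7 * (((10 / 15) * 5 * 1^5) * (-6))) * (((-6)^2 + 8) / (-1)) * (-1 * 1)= -6160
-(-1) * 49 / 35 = 7 / 5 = 1.40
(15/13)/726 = 5/3146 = 0.00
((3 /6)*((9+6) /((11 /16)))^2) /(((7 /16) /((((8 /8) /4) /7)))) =115200 /5929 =19.43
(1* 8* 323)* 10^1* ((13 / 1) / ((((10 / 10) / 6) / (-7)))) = -14108640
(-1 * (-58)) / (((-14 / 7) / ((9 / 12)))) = -87 / 4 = -21.75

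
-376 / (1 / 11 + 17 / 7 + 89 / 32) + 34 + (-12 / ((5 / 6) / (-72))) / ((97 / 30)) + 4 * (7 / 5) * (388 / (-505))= 893866436562 / 3198965425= 279.42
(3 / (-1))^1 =-3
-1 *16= -16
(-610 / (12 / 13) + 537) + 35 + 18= -425 / 6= -70.83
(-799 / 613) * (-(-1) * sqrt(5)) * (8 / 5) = -6392 * sqrt(5) / 3065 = -4.66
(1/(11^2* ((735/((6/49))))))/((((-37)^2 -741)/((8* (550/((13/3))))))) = 120/53904851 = 0.00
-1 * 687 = -687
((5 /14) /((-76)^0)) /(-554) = -5 /7756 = -0.00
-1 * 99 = -99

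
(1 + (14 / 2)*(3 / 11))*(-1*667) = -21344 / 11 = -1940.36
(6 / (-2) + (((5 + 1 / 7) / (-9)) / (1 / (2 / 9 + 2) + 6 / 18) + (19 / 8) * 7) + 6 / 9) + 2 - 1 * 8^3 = -3919873 / 7896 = -496.44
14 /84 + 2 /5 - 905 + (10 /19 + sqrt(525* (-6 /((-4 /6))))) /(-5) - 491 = -1409.29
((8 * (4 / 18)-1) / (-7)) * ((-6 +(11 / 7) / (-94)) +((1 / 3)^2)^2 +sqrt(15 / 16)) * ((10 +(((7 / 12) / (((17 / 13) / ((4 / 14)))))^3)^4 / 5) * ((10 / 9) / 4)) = 20293200366892471641910334272901 / 10950349688988315540724694532096-63412089728150564000207281 * sqrt(15) / 821820682876529366259499008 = 1.55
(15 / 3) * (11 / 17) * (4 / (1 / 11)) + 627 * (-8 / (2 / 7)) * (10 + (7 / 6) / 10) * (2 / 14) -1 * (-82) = -25148.25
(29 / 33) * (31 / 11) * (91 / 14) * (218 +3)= 2582827 / 726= 3557.61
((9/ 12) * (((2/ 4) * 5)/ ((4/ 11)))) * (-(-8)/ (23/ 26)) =2145/ 46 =46.63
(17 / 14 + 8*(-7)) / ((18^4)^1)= -767 / 1469664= -0.00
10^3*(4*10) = 40000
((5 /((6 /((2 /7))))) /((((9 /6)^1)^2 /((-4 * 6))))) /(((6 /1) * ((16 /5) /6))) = -50 /63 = -0.79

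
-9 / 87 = -3 / 29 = -0.10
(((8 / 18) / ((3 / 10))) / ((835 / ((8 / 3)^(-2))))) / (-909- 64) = -1 / 3899784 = -0.00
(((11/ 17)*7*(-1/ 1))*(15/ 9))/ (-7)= 55/ 51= 1.08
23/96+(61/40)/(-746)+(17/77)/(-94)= 152390611/647945760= 0.24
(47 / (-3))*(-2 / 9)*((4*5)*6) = 3760 / 9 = 417.78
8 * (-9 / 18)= -4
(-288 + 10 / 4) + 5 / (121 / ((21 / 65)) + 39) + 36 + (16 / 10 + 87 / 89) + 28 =-845952897 / 3864380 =-218.91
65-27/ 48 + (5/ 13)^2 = 174639/ 2704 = 64.59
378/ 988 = 0.38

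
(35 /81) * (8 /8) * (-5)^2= 875 /81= 10.80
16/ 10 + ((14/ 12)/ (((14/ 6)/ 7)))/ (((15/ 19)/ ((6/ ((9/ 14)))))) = 1934/ 45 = 42.98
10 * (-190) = -1900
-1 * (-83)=83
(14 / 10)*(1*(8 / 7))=8 / 5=1.60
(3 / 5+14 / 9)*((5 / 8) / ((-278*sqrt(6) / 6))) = -97*sqrt(6) / 20016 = -0.01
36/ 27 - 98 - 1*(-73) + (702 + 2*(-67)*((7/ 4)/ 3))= 3601/ 6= 600.17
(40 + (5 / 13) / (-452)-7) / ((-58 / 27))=-5235381 / 340808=-15.36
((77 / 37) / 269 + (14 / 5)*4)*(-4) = -2231012 / 49765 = -44.83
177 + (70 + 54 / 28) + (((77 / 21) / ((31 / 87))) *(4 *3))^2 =208499261 / 13454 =15497.19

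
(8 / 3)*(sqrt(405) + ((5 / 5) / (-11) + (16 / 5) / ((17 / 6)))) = 7768 / 2805 + 24*sqrt(5) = 56.43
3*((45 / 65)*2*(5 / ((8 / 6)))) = 405 / 26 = 15.58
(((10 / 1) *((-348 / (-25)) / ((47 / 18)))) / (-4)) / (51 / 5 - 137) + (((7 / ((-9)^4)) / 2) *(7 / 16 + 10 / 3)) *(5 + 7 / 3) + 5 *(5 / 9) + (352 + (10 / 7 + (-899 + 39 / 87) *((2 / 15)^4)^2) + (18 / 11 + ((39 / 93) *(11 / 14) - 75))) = 15404100180013298756267 / 54375349520868750000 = 283.29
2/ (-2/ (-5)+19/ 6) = 60/ 107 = 0.56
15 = 15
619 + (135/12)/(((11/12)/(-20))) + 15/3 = 4164/11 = 378.55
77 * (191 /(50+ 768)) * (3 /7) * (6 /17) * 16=43.51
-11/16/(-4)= 11/64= 0.17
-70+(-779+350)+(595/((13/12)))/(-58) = -191693/377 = -508.47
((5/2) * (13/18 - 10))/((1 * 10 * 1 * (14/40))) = -835/126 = -6.63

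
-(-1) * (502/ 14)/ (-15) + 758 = 79339/ 105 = 755.61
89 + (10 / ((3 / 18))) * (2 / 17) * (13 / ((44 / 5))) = 18593 / 187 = 99.43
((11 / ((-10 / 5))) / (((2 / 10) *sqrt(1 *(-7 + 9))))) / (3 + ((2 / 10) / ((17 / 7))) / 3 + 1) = -14025 *sqrt(2) / 4108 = -4.83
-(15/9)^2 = -25/9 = -2.78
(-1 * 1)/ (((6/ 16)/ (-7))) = 56/ 3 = 18.67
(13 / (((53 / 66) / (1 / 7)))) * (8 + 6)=32.38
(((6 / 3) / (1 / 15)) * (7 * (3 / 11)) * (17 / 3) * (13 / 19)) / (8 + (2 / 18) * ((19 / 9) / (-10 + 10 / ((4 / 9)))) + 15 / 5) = 93980250 / 4663417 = 20.15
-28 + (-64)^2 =4068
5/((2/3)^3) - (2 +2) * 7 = -89/8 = -11.12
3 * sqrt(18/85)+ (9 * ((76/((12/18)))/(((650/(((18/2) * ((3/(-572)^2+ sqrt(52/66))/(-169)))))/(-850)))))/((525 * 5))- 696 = -218881678937511/314485171000+ 17442 * sqrt(858)/21146125+ 9 * sqrt(170)/85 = -694.60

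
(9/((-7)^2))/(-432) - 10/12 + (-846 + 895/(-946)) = -943151689/1112496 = -847.78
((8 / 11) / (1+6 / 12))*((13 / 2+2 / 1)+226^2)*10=8173520 / 33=247682.42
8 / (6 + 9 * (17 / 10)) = 80 / 213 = 0.38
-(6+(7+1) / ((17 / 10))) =-10.71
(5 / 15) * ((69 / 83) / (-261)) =-23 / 21663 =-0.00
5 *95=475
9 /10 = 0.90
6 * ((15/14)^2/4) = 675/392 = 1.72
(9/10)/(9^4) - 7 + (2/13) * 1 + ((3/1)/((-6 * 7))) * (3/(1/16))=-6816059/663390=-10.27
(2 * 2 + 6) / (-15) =-2 / 3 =-0.67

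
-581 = -581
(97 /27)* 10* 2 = 1940 /27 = 71.85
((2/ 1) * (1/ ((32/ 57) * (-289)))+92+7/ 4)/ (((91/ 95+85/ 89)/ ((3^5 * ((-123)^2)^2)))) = 203831980797483256095/ 74788576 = 2725442730685.01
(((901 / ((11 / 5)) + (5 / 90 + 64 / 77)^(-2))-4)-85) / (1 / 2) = 10693891844 / 16614851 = 643.63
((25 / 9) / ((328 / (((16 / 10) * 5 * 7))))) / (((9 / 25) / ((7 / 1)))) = 30625 / 3321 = 9.22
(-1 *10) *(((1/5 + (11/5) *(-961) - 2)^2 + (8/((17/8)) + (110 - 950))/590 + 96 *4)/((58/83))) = -64079414.20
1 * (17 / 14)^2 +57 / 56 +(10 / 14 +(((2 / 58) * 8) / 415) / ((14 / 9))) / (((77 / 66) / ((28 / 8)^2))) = 47162263 / 4717720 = 10.00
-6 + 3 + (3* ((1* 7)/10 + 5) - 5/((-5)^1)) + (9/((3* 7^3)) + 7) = 22.11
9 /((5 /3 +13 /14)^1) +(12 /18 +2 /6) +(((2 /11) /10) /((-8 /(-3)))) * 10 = 21755 /4796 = 4.54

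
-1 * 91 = -91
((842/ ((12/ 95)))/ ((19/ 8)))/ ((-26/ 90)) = -126300/ 13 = -9715.38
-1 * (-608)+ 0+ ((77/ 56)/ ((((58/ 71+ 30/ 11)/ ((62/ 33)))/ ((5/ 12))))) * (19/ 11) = 608.52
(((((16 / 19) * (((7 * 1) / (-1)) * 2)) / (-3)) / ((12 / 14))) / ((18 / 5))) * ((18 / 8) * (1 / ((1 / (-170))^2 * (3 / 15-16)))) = -70805000 / 13509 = -5241.32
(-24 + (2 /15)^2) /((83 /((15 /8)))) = -1349 /2490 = -0.54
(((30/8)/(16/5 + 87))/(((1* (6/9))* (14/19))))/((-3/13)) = -18525/50512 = -0.37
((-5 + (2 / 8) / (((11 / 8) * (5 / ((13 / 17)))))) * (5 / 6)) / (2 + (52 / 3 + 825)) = -4649 / 947342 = -0.00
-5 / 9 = -0.56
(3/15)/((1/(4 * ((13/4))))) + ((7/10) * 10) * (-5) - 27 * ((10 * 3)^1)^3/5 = -729162/5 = -145832.40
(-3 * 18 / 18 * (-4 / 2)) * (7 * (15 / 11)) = 630 / 11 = 57.27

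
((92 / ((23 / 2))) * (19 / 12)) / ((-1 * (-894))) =19 / 1341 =0.01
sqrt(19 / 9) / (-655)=-sqrt(19) / 1965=-0.00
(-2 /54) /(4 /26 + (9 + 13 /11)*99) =-13 /353862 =-0.00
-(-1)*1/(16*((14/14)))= 1/16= 0.06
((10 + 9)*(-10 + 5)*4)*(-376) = 142880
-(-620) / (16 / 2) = 155 / 2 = 77.50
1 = 1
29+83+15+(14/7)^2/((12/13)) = 394/3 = 131.33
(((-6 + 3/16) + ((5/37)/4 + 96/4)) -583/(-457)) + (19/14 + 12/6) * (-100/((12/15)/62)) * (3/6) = -24599489435/1893808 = -12989.43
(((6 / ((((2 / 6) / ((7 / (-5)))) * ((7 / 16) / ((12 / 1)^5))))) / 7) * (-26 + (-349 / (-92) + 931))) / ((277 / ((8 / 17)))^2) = -95867572322304 / 17850618205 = -5370.55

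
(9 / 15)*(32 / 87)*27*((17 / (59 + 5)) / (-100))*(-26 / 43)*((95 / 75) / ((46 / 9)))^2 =19386783 / 32983150000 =0.00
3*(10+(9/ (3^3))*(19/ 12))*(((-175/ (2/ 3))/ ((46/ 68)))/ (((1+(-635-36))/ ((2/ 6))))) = 225505/ 36984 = 6.10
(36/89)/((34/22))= 396/1513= 0.26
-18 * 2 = -36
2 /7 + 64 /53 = 554 /371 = 1.49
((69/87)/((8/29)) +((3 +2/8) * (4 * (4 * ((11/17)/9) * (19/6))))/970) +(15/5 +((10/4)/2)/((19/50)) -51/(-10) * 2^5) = 1166558483/6767496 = 172.38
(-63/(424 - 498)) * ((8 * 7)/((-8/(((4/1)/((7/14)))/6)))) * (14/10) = -2058/185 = -11.12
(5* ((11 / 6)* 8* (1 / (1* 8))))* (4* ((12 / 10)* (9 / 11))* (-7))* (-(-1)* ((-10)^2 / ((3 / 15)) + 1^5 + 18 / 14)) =-126576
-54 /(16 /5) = -135 /8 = -16.88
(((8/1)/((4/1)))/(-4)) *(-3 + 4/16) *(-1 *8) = -11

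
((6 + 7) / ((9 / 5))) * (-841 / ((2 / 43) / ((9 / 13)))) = -180815 / 2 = -90407.50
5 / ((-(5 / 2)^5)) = -32 / 625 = -0.05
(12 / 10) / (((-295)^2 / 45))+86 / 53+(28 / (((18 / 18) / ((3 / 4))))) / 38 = 2.18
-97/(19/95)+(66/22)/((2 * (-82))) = -79543/164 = -485.02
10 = 10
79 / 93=0.85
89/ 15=5.93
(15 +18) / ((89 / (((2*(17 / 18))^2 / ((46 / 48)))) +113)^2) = 16036032 / 9108006875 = 0.00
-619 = -619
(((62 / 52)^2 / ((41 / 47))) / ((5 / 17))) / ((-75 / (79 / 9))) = -60659281 / 93541500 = -0.65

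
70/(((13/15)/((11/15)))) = 770/13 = 59.23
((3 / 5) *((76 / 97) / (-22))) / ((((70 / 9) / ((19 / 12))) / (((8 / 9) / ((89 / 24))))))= -17328 / 16618525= -0.00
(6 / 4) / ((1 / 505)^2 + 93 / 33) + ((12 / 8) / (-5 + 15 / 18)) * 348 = -16437149293 / 131763100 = -124.75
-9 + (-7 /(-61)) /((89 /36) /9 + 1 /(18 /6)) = -105885 /12017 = -8.81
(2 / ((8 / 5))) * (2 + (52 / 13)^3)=82.50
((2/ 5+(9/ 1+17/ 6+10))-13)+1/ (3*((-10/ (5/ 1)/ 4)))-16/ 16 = 227/ 30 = 7.57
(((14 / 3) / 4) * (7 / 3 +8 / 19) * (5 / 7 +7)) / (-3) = -157 / 19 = -8.26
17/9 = 1.89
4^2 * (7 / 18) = 56 / 9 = 6.22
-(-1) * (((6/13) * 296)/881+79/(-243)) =-473219/2783079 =-0.17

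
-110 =-110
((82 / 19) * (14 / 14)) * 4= 328 / 19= 17.26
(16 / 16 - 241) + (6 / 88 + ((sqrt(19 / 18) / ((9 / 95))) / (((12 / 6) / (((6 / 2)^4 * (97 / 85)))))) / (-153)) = -10557 / 44 - 1843 * sqrt(38) / 3468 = -243.21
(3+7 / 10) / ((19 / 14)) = 259 / 95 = 2.73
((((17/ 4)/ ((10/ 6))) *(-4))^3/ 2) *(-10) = 132651/ 25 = 5306.04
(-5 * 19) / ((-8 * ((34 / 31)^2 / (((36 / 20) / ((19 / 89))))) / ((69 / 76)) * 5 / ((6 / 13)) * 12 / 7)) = 371794563 / 91370240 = 4.07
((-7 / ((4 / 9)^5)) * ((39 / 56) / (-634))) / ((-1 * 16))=-2302911 / 83099648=-0.03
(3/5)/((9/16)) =16/15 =1.07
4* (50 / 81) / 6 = 100 / 243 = 0.41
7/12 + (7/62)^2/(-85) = 142912/245055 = 0.58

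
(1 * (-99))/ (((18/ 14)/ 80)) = -6160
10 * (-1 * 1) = -10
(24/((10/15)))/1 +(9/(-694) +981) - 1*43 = 675947/694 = 973.99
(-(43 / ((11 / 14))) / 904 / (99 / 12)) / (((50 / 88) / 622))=-8.03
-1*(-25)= 25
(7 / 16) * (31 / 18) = 217 / 288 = 0.75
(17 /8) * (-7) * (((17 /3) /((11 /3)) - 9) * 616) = 68306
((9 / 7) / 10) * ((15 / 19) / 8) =27 / 2128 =0.01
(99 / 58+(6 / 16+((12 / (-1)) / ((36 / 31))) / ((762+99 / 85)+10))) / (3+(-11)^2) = 94615511 / 5671812576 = 0.02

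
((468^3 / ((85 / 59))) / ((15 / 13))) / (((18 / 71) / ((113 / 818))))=5840445287664 / 173825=33599570.19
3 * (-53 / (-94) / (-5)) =-159 / 470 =-0.34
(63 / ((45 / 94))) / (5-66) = -658 / 305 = -2.16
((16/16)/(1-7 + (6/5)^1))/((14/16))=-5/21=-0.24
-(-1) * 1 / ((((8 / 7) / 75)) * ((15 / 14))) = 245 / 4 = 61.25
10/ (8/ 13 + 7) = 130/ 99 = 1.31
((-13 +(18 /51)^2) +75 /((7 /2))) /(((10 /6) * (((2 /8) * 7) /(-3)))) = -622908 /70805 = -8.80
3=3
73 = 73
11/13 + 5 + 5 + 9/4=681/52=13.10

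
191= 191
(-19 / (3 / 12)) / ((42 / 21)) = -38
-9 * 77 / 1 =-693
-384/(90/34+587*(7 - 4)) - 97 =-485797/4997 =-97.22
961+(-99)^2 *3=30364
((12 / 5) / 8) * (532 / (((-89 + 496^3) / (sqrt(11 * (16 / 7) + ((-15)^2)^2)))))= 114 * sqrt(2481857) / 610119235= 0.00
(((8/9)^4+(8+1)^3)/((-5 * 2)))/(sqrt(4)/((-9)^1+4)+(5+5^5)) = -0.02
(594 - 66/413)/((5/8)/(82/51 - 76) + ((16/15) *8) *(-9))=-1772383360/229243379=-7.73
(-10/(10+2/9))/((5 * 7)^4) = -9/13805750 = -0.00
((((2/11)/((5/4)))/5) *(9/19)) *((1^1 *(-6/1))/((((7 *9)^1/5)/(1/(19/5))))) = -48/27797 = -0.00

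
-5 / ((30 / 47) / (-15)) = 235 / 2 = 117.50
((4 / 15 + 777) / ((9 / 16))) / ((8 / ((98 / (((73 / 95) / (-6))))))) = -86836232 / 657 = -132170.82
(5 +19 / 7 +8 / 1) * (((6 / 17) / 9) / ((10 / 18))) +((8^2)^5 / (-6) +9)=-63887634919 / 357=-178956960.56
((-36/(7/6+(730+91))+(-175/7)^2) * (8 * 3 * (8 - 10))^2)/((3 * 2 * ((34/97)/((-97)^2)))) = 540228058705344/83861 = 6441946300.49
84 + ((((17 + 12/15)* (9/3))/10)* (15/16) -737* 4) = -457439/160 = -2858.99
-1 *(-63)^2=-3969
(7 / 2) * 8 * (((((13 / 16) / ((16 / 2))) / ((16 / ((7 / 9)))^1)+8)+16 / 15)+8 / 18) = 2046331 / 7680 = 266.45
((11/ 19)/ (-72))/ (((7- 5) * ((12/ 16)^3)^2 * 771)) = -2816/ 96112089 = -0.00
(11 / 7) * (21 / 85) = 33 / 85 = 0.39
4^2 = 16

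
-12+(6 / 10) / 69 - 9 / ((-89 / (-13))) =-13.31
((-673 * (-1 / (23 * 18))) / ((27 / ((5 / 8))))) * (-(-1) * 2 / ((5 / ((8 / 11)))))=673 / 61479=0.01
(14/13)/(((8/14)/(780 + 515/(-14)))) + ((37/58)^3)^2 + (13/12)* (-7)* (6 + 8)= 1922026557933199/1484679009216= 1294.57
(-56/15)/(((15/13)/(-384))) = 1242.45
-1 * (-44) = 44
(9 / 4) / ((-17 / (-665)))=5985 / 68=88.01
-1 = -1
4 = 4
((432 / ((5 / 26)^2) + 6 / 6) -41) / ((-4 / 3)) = -218274 / 25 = -8730.96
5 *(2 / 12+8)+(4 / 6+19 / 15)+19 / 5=1397 / 30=46.57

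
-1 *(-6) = 6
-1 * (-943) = 943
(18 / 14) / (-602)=-9 / 4214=-0.00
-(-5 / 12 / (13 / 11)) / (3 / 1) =55 / 468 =0.12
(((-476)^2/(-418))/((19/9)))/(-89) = 1019592/353419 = 2.88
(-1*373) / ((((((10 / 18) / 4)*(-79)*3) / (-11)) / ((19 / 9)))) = -311828 / 1185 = -263.15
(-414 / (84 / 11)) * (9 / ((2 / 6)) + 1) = -1518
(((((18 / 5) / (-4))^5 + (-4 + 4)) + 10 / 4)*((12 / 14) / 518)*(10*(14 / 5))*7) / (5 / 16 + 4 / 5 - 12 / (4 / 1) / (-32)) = 2291412 / 4463125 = 0.51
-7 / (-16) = 7 / 16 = 0.44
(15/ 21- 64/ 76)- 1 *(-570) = 75793/ 133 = 569.87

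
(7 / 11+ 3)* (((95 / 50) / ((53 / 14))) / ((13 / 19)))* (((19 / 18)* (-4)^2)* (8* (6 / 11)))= 49165312 / 250107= 196.58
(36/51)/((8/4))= 6/17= 0.35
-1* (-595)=595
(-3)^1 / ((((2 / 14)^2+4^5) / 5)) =-735 / 50177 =-0.01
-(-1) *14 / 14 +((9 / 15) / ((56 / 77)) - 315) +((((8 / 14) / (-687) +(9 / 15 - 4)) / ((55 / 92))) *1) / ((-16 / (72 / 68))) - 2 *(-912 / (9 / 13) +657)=181271733739 / 179856600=1007.87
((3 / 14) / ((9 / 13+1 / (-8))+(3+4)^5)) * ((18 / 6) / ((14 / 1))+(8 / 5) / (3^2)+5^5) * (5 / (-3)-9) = -1638205504 / 3854311335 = -0.43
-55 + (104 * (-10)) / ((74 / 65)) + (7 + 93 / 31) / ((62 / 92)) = -953.67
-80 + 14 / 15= -1186 / 15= -79.07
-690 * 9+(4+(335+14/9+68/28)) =-369622/63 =-5867.02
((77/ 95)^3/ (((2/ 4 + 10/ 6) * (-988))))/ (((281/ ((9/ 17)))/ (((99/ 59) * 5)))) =-1220312709/ 310369020545350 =-0.00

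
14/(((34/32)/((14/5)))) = 3136/85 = 36.89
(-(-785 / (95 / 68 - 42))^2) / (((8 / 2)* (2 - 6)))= 178089025 / 7623121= 23.36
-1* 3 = -3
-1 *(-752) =752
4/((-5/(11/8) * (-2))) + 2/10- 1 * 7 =-25/4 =-6.25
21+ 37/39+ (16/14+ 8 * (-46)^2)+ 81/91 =4627891/273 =16951.98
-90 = -90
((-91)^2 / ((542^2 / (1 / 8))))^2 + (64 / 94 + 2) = 2.68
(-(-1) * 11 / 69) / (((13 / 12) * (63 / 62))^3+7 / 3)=167782912 / 3859634485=0.04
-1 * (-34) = 34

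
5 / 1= 5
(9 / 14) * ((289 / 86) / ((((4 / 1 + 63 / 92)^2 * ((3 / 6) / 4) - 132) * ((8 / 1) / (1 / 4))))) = -1375929 / 2634419123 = -0.00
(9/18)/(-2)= -1/4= -0.25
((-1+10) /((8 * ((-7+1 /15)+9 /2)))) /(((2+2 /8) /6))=-90 /73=-1.23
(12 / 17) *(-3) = -36 / 17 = -2.12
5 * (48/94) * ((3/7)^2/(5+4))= 120/2303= 0.05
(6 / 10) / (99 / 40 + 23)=24 / 1019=0.02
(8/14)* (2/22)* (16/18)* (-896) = -4096/99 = -41.37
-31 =-31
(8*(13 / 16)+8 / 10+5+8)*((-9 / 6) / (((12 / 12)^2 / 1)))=-609 / 20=-30.45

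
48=48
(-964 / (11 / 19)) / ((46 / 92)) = -36632 / 11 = -3330.18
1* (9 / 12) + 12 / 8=9 / 4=2.25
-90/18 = -5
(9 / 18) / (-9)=-1 / 18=-0.06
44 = 44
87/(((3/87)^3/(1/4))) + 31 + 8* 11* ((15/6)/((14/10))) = 14858169/28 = 530648.89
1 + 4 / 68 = 18 / 17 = 1.06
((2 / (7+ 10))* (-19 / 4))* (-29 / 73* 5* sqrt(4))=2755 / 1241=2.22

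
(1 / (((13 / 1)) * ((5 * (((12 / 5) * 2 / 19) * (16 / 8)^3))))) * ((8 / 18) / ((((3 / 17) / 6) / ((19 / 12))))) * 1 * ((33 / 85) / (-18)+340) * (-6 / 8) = -46.44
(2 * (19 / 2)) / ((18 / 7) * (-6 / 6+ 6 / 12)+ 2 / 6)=-399 / 20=-19.95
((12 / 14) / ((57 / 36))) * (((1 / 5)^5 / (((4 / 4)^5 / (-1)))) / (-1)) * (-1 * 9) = -648 / 415625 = -0.00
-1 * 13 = -13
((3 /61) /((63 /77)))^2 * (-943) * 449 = -51232247 /33489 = -1529.82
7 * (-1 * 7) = -49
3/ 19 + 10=193/ 19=10.16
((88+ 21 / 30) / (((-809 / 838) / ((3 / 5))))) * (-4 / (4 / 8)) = 8919672 / 20225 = 441.02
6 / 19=0.32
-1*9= -9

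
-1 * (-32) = 32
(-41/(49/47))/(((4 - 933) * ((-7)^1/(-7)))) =1927/45521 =0.04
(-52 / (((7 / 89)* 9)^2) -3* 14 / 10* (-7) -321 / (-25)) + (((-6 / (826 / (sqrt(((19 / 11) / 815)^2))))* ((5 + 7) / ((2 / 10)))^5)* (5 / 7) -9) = -90494889666007 / 10496715075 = -8621.26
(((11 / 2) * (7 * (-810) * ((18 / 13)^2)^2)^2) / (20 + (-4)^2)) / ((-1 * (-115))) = 10825210322720640 / 18761806583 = 576981.23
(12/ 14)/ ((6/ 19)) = 2.71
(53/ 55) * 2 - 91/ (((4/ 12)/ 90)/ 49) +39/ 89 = -5893225771/ 4895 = -1203927.63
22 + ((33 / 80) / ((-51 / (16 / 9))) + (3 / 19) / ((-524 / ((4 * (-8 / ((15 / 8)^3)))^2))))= 3531006827437 / 160657171875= 21.98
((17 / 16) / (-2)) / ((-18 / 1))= 17 / 576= 0.03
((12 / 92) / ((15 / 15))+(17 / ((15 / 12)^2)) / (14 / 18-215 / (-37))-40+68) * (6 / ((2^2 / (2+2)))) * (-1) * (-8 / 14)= 102.11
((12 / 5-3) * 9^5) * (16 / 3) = -944784 / 5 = -188956.80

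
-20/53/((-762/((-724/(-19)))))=7240/383667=0.02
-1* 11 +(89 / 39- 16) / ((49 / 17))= -30116 / 1911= -15.76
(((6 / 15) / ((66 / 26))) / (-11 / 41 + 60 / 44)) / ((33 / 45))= 41 / 209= 0.20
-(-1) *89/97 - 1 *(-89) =8722/97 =89.92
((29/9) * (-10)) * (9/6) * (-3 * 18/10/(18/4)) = 58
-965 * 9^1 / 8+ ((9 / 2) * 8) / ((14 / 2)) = -60507 / 56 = -1080.48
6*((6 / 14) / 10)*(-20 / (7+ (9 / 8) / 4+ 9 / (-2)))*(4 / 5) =-4608 / 3115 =-1.48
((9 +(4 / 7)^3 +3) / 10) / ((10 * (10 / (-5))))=-209 / 3430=-0.06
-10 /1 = -10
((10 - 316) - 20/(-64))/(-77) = 4891/1232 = 3.97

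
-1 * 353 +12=-341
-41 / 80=-0.51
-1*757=-757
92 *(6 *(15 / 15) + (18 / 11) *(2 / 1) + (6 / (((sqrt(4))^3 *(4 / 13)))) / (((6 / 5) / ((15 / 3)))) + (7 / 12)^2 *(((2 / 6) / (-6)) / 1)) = 3182165 / 1782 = 1785.73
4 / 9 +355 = 3199 / 9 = 355.44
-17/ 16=-1.06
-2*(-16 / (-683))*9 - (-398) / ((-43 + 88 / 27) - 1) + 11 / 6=-4709201 / 563475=-8.36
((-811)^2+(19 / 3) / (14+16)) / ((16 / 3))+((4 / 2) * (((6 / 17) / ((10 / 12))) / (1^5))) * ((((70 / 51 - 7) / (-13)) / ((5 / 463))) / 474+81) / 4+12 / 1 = 87866912069171 / 712327200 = 123351.90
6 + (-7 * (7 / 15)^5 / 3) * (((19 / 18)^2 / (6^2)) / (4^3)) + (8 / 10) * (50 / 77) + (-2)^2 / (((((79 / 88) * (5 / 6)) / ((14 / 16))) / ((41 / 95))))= 1678272912675159247 / 196551540662400000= 8.54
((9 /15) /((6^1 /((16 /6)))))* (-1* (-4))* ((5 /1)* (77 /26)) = 616 /39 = 15.79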